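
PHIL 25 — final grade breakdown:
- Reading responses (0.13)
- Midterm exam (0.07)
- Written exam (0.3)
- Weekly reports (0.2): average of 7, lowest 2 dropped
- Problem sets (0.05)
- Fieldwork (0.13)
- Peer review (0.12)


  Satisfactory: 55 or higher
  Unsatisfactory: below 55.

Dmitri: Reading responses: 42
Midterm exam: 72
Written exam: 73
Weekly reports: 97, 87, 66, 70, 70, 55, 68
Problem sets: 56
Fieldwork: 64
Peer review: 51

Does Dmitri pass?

Satisfactory

Weekly reports: drop 55, 66 → average of remaining 5 = 392/5 = 78.4
Weighted total:
  Reading responses 42 × 0.13 = 5.46
  Midterm exam 72 × 0.07 = 5.04
  Written exam 73 × 0.3 = 21.9
  Weekly reports 78.4 × 0.2 = 15.68
  Problem sets 56 × 0.05 = 2.8
  Fieldwork 64 × 0.13 = 8.32
  Peer review 51 × 0.12 = 6.12
Sum = 65.32
65.32 ≥ 55 → Satisfactory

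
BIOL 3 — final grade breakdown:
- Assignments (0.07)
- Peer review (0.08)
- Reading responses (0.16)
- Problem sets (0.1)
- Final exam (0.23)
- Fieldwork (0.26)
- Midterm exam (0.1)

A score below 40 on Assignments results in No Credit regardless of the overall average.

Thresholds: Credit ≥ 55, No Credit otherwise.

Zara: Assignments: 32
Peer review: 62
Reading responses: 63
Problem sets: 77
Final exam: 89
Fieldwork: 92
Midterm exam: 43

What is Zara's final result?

No Credit

Assignments score 32 < 40: minimum not met.
Weighted total:
  Assignments 32 × 0.07 = 2.24
  Peer review 62 × 0.08 = 4.96
  Reading responses 63 × 0.16 = 10.08
  Problem sets 77 × 0.1 = 7.7
  Final exam 89 × 0.23 = 20.47
  Fieldwork 92 × 0.26 = 23.92
  Midterm exam 43 × 0.1 = 4.3
Sum = 73.67
Because the Assignments minimum was not met, the result is No Credit.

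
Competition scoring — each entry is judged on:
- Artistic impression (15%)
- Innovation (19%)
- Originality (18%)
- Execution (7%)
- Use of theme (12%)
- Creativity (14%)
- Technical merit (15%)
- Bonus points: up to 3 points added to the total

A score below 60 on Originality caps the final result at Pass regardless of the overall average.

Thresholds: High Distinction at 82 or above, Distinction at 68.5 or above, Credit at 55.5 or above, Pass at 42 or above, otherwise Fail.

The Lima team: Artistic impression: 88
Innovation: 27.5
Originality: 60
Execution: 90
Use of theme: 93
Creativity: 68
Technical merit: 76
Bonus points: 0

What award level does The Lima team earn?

Originality score 60 ≥ 60: minimum met.
Weighted total:
  Artistic impression 88 × 0.15 = 13.2
  Innovation 27.5 × 0.19 = 5.225
  Originality 60 × 0.18 = 10.8
  Execution 90 × 0.07 = 6.3
  Use of theme 93 × 0.12 = 11.16
  Creativity 68 × 0.14 = 9.52
  Technical merit 76 × 0.15 = 11.4
Sum = 67.605
Bonus points: 67.605 + 0 = 67.605
67.605 is ≥ 55.5 and < 68.5 → Credit

Credit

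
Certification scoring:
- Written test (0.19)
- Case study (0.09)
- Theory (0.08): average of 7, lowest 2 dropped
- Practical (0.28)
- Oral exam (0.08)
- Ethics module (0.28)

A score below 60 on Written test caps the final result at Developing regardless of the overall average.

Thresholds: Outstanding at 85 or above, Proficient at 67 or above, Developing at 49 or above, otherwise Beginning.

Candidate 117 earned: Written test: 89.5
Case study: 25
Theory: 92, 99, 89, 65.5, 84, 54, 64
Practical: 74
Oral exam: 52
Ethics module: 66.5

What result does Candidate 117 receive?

Proficient

Theory: drop 54, 64 → average of remaining 5 = 429.5/5 = 85.9
Written test score 89.5 ≥ 60: minimum met.
Weighted total:
  Written test 89.5 × 0.19 = 17.005
  Case study 25 × 0.09 = 2.25
  Theory 85.9 × 0.08 = 6.872
  Practical 74 × 0.28 = 20.72
  Oral exam 52 × 0.08 = 4.16
  Ethics module 66.5 × 0.28 = 18.62
Sum = 69.627
69.627 is ≥ 67 and < 85 → Proficient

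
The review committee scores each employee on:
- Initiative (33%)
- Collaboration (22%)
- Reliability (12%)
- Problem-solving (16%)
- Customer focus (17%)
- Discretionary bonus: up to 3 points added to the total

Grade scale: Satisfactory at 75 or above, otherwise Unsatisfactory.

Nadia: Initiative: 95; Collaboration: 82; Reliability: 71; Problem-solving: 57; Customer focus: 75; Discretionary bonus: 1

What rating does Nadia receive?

Weighted total:
  Initiative 95 × 0.33 = 31.35
  Collaboration 82 × 0.22 = 18.04
  Reliability 71 × 0.12 = 8.52
  Problem-solving 57 × 0.16 = 9.12
  Customer focus 75 × 0.17 = 12.75
Sum = 79.78
Discretionary bonus: 79.78 + 1 = 80.78
80.78 ≥ 75 → Satisfactory

Satisfactory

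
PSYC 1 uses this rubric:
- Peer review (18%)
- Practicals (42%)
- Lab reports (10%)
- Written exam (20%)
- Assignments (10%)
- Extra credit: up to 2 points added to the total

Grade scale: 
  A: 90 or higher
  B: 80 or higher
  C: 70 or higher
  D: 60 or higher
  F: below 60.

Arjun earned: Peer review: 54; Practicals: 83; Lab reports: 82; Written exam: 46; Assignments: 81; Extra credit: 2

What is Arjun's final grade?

Weighted total:
  Peer review 54 × 0.18 = 9.72
  Practicals 83 × 0.42 = 34.86
  Lab reports 82 × 0.1 = 8.2
  Written exam 46 × 0.2 = 9.2
  Assignments 81 × 0.1 = 8.1
Sum = 70.08
Extra credit: 70.08 + 2 = 72.08
72.08 is ≥ 70 and < 80 → C

C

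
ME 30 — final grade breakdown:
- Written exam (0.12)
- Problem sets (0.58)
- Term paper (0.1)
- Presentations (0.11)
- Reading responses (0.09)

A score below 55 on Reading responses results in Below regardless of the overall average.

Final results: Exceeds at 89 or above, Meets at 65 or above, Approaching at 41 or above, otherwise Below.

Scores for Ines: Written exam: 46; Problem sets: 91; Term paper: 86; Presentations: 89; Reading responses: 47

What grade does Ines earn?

Below

Reading responses score 47 < 55: minimum not met.
Weighted total:
  Written exam 46 × 0.12 = 5.52
  Problem sets 91 × 0.58 = 52.78
  Term paper 86 × 0.1 = 8.6
  Presentations 89 × 0.11 = 9.79
  Reading responses 47 × 0.09 = 4.23
Sum = 80.92
Because the Reading responses minimum was not met, the result is Below.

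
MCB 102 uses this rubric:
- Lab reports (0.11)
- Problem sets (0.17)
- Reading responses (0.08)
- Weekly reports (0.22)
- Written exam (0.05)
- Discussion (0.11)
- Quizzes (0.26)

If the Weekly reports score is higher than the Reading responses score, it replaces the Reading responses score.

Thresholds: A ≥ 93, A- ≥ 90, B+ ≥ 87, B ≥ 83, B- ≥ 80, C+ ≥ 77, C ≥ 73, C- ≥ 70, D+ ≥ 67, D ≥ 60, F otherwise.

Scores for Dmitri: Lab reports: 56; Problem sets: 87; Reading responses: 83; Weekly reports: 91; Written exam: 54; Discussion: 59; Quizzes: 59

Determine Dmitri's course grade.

C-

Weekly reports (91) > Reading responses (83), so Reading responses counts as 91.
Weighted total:
  Lab reports 56 × 0.11 = 6.16
  Problem sets 87 × 0.17 = 14.79
  Reading responses 91 × 0.08 = 7.28
  Weekly reports 91 × 0.22 = 20.02
  Written exam 54 × 0.05 = 2.7
  Discussion 59 × 0.11 = 6.49
  Quizzes 59 × 0.26 = 15.34
Sum = 72.78
72.78 is ≥ 70 and < 73 → C-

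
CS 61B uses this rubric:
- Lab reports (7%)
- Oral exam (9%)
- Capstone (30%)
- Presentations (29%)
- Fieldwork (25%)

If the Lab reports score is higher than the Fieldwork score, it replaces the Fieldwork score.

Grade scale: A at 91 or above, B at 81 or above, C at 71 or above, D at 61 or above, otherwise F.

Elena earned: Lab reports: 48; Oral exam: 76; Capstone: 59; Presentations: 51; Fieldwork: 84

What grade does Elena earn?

D

Lab reports (48) ≤ Fieldwork (84), so Fieldwork stays at 84.
Weighted total:
  Lab reports 48 × 0.07 = 3.36
  Oral exam 76 × 0.09 = 6.84
  Capstone 59 × 0.3 = 17.7
  Presentations 51 × 0.29 = 14.79
  Fieldwork 84 × 0.25 = 21
Sum = 63.69
63.69 is ≥ 61 and < 71 → D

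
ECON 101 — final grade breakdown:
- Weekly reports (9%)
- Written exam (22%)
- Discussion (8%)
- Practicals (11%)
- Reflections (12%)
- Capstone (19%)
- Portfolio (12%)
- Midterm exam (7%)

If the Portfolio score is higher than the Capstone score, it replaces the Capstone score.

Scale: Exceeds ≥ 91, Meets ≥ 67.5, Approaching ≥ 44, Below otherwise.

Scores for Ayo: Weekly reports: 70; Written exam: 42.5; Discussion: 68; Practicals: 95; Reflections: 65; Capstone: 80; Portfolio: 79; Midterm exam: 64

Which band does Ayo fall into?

Meets

Portfolio (79) ≤ Capstone (80), so Capstone stays at 80.
Weighted total:
  Weekly reports 70 × 0.09 = 6.3
  Written exam 42.5 × 0.22 = 9.35
  Discussion 68 × 0.08 = 5.44
  Practicals 95 × 0.11 = 10.45
  Reflections 65 × 0.12 = 7.8
  Capstone 80 × 0.19 = 15.2
  Portfolio 79 × 0.12 = 9.48
  Midterm exam 64 × 0.07 = 4.48
Sum = 68.5
68.5 is ≥ 67.5 and < 91 → Meets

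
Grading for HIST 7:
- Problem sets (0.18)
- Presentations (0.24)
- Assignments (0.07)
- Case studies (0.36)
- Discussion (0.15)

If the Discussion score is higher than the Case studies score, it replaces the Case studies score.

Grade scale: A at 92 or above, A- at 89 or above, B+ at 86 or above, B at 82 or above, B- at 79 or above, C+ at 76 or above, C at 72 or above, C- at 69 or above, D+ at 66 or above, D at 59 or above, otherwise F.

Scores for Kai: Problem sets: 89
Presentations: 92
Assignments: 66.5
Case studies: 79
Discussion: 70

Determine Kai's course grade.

Discussion (70) ≤ Case studies (79), so Case studies stays at 79.
Weighted total:
  Problem sets 89 × 0.18 = 16.02
  Presentations 92 × 0.24 = 22.08
  Assignments 66.5 × 0.07 = 4.655
  Case studies 79 × 0.36 = 28.44
  Discussion 70 × 0.15 = 10.5
Sum = 81.695
81.695 is ≥ 79 and < 82 → B-

B-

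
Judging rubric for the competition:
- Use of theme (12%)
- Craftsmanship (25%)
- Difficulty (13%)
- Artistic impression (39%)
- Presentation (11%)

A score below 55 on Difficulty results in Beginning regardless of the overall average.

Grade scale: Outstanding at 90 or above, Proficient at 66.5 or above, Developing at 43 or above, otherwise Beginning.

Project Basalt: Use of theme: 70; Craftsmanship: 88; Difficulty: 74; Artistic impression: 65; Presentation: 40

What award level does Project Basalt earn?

Proficient

Difficulty score 74 ≥ 55: minimum met.
Weighted total:
  Use of theme 70 × 0.12 = 8.4
  Craftsmanship 88 × 0.25 = 22
  Difficulty 74 × 0.13 = 9.62
  Artistic impression 65 × 0.39 = 25.35
  Presentation 40 × 0.11 = 4.4
Sum = 69.77
69.77 is ≥ 66.5 and < 90 → Proficient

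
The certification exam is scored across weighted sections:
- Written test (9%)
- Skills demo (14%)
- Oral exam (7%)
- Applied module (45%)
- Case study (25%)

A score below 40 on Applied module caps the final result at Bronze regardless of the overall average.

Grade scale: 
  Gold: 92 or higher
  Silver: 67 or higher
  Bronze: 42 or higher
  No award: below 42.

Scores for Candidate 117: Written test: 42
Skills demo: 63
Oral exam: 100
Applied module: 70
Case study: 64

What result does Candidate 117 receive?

Applied module score 70 ≥ 40: minimum met.
Weighted total:
  Written test 42 × 0.09 = 3.78
  Skills demo 63 × 0.14 = 8.82
  Oral exam 100 × 0.07 = 7
  Applied module 70 × 0.45 = 31.5
  Case study 64 × 0.25 = 16
Sum = 67.1
67.1 is ≥ 67 and < 92 → Silver

Silver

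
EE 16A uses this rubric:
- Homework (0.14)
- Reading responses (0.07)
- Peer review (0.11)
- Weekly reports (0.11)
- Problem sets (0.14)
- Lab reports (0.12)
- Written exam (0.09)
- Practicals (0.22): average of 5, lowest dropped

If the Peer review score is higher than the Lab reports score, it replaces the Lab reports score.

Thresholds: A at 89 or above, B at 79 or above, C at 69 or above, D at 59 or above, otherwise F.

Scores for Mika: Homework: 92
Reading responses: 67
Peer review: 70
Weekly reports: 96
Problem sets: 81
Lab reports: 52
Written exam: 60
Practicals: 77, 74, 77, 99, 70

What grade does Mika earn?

Practicals: drop 70 → average of remaining 4 = 327/4 = 81.75
Peer review (70) > Lab reports (52), so Lab reports counts as 70.
Weighted total:
  Homework 92 × 0.14 = 12.88
  Reading responses 67 × 0.07 = 4.69
  Peer review 70 × 0.11 = 7.7
  Weekly reports 96 × 0.11 = 10.56
  Problem sets 81 × 0.14 = 11.34
  Lab reports 70 × 0.12 = 8.4
  Written exam 60 × 0.09 = 5.4
  Practicals 81.75 × 0.22 = 17.985
Sum = 78.955
78.955 is ≥ 69 and < 79 → C

C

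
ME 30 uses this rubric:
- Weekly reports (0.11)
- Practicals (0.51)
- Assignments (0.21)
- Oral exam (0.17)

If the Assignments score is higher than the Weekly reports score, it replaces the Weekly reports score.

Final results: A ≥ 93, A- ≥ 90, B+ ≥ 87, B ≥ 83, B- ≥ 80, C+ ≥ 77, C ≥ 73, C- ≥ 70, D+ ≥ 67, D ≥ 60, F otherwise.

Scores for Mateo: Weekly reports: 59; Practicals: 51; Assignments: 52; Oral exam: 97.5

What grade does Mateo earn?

F

Assignments (52) ≤ Weekly reports (59), so Weekly reports stays at 59.
Weighted total:
  Weekly reports 59 × 0.11 = 6.49
  Practicals 51 × 0.51 = 26.01
  Assignments 52 × 0.21 = 10.92
  Oral exam 97.5 × 0.17 = 16.575
Sum = 59.995
59.995 < 60 → F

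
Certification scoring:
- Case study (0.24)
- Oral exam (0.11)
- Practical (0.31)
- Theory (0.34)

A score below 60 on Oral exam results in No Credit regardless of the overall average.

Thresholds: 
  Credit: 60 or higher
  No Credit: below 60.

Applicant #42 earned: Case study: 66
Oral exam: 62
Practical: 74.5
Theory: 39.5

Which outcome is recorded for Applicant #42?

No Credit

Oral exam score 62 ≥ 60: minimum met.
Weighted total:
  Case study 66 × 0.24 = 15.84
  Oral exam 62 × 0.11 = 6.82
  Practical 74.5 × 0.31 = 23.095
  Theory 39.5 × 0.34 = 13.43
Sum = 59.185
59.185 < 60 → No Credit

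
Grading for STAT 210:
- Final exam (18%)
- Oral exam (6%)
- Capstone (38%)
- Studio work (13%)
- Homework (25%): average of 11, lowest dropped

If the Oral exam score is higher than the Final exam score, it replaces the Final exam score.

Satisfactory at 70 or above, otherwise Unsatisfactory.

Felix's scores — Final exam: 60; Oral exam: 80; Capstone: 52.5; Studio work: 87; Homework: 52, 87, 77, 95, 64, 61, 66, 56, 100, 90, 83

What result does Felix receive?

Homework: drop 52 → average of remaining 10 = 779/10 = 77.9
Oral exam (80) > Final exam (60), so Final exam counts as 80.
Weighted total:
  Final exam 80 × 0.18 = 14.4
  Oral exam 80 × 0.06 = 4.8
  Capstone 52.5 × 0.38 = 19.95
  Studio work 87 × 0.13 = 11.31
  Homework 77.9 × 0.25 = 19.475
Sum = 69.935
69.935 < 70 → Unsatisfactory

Unsatisfactory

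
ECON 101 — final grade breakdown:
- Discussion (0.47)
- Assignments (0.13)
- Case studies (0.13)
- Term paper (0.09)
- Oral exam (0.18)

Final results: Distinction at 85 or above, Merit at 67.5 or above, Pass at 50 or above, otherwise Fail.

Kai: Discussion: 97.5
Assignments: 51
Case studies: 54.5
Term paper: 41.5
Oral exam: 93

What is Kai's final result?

Weighted total:
  Discussion 97.5 × 0.47 = 45.825
  Assignments 51 × 0.13 = 6.63
  Case studies 54.5 × 0.13 = 7.085
  Term paper 41.5 × 0.09 = 3.735
  Oral exam 93 × 0.18 = 16.74
Sum = 80.015
80.015 is ≥ 67.5 and < 85 → Merit

Merit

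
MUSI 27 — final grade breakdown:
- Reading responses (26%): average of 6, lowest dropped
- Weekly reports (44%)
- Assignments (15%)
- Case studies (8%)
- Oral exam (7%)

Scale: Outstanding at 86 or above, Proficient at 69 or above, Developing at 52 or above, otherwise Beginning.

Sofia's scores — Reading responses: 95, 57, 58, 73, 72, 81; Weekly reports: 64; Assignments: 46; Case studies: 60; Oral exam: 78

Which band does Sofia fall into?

Developing

Reading responses: drop 57 → average of remaining 5 = 379/5 = 75.8
Weighted total:
  Reading responses 75.8 × 0.26 = 19.708
  Weekly reports 64 × 0.44 = 28.16
  Assignments 46 × 0.15 = 6.9
  Case studies 60 × 0.08 = 4.8
  Oral exam 78 × 0.07 = 5.46
Sum = 65.028
65.028 is ≥ 52 and < 69 → Developing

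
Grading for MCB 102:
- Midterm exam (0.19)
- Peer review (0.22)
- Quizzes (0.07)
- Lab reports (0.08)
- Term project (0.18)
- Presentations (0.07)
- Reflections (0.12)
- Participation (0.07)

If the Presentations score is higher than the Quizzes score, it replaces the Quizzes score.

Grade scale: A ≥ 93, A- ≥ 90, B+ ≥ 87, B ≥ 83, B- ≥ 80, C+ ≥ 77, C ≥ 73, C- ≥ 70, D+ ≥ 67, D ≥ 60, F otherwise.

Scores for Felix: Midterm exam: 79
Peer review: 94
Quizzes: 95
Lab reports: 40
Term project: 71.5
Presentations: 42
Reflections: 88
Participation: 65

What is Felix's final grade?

Presentations (42) ≤ Quizzes (95), so Quizzes stays at 95.
Weighted total:
  Midterm exam 79 × 0.19 = 15.01
  Peer review 94 × 0.22 = 20.68
  Quizzes 95 × 0.07 = 6.65
  Lab reports 40 × 0.08 = 3.2
  Term project 71.5 × 0.18 = 12.87
  Presentations 42 × 0.07 = 2.94
  Reflections 88 × 0.12 = 10.56
  Participation 65 × 0.07 = 4.55
Sum = 76.46
76.46 is ≥ 73 and < 77 → C

C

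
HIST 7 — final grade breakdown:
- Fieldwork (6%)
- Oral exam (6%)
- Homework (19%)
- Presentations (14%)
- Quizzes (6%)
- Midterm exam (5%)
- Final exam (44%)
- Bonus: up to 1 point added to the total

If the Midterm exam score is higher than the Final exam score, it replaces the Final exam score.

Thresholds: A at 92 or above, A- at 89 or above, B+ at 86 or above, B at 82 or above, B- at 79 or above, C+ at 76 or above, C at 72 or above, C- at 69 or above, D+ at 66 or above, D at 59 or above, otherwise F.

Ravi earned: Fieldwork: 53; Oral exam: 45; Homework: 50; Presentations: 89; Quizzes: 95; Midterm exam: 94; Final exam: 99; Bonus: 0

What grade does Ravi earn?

B-

Midterm exam (94) ≤ Final exam (99), so Final exam stays at 99.
Weighted total:
  Fieldwork 53 × 0.06 = 3.18
  Oral exam 45 × 0.06 = 2.7
  Homework 50 × 0.19 = 9.5
  Presentations 89 × 0.14 = 12.46
  Quizzes 95 × 0.06 = 5.7
  Midterm exam 94 × 0.05 = 4.7
  Final exam 99 × 0.44 = 43.56
Sum = 81.8
Bonus: 81.8 + 0 = 81.8
81.8 is ≥ 79 and < 82 → B-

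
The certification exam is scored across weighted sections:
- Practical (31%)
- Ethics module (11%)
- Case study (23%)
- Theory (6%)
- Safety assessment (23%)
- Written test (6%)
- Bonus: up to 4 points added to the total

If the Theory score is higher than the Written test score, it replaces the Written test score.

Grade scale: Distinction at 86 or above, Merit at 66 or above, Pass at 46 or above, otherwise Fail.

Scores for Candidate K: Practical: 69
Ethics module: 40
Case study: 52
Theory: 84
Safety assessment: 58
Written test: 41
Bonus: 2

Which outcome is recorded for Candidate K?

Pass

Theory (84) > Written test (41), so Written test counts as 84.
Weighted total:
  Practical 69 × 0.31 = 21.39
  Ethics module 40 × 0.11 = 4.4
  Case study 52 × 0.23 = 11.96
  Theory 84 × 0.06 = 5.04
  Safety assessment 58 × 0.23 = 13.34
  Written test 84 × 0.06 = 5.04
Sum = 61.17
Bonus: 61.17 + 2 = 63.17
63.17 is ≥ 46 and < 66 → Pass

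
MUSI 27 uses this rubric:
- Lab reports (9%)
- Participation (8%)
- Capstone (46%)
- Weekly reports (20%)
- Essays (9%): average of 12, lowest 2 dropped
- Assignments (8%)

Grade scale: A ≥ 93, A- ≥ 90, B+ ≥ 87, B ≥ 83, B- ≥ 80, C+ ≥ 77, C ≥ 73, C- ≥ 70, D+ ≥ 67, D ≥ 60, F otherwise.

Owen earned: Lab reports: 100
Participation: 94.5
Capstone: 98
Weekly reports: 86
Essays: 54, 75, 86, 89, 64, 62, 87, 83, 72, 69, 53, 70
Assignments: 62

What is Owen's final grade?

Essays: drop 53, 54 → average of remaining 10 = 757/10 = 75.7
Weighted total:
  Lab reports 100 × 0.09 = 9
  Participation 94.5 × 0.08 = 7.56
  Capstone 98 × 0.46 = 45.08
  Weekly reports 86 × 0.2 = 17.2
  Essays 75.7 × 0.09 = 6.813
  Assignments 62 × 0.08 = 4.96
Sum = 90.613
90.613 is ≥ 90 and < 93 → A-

A-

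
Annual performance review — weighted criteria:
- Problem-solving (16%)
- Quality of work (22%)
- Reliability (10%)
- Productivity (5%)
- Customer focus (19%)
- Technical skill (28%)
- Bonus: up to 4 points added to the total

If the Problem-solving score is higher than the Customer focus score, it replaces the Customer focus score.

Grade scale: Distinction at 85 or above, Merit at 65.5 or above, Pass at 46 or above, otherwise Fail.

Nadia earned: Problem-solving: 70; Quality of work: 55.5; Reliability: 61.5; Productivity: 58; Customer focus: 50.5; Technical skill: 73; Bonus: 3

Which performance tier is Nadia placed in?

Problem-solving (70) > Customer focus (50.5), so Customer focus counts as 70.
Weighted total:
  Problem-solving 70 × 0.16 = 11.2
  Quality of work 55.5 × 0.22 = 12.21
  Reliability 61.5 × 0.1 = 6.15
  Productivity 58 × 0.05 = 2.9
  Customer focus 70 × 0.19 = 13.3
  Technical skill 73 × 0.28 = 20.44
Sum = 66.2
Bonus: 66.2 + 3 = 69.2
69.2 is ≥ 65.5 and < 85 → Merit

Merit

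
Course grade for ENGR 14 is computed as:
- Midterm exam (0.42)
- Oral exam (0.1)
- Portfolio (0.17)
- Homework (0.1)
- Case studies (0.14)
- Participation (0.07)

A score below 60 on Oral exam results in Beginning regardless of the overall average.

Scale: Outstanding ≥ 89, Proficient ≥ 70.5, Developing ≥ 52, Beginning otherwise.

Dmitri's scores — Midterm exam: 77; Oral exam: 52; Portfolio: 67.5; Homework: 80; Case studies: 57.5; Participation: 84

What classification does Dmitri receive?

Beginning

Oral exam score 52 < 60: minimum not met.
Weighted total:
  Midterm exam 77 × 0.42 = 32.34
  Oral exam 52 × 0.1 = 5.2
  Portfolio 67.5 × 0.17 = 11.475
  Homework 80 × 0.1 = 8
  Case studies 57.5 × 0.14 = 8.05
  Participation 84 × 0.07 = 5.88
Sum = 70.945
Because the Oral exam minimum was not met, the result is Beginning.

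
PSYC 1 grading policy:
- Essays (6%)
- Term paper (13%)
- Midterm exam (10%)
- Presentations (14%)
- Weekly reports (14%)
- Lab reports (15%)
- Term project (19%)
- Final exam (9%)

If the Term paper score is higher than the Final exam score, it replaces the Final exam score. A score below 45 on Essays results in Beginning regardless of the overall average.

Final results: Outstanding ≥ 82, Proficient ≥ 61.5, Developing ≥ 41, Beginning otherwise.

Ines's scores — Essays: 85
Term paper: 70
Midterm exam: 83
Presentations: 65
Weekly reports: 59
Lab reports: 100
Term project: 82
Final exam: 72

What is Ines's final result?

Term paper (70) ≤ Final exam (72), so Final exam stays at 72.
Essays score 85 ≥ 45: minimum met.
Weighted total:
  Essays 85 × 0.06 = 5.1
  Term paper 70 × 0.13 = 9.1
  Midterm exam 83 × 0.1 = 8.3
  Presentations 65 × 0.14 = 9.1
  Weekly reports 59 × 0.14 = 8.26
  Lab reports 100 × 0.15 = 15
  Term project 82 × 0.19 = 15.58
  Final exam 72 × 0.09 = 6.48
Sum = 76.92
76.92 is ≥ 61.5 and < 82 → Proficient

Proficient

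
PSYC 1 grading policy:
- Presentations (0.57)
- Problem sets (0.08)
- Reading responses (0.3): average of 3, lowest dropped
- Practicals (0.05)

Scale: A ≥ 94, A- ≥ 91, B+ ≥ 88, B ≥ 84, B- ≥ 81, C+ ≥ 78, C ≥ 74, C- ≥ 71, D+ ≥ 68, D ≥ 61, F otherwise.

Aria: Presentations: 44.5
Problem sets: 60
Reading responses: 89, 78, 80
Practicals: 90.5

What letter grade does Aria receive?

F

Reading responses: drop 78 → average of remaining 2 = 169/2 = 84.5
Weighted total:
  Presentations 44.5 × 0.57 = 25.365
  Problem sets 60 × 0.08 = 4.8
  Reading responses 84.5 × 0.3 = 25.35
  Practicals 90.5 × 0.05 = 4.525
Sum = 60.04
60.04 < 61 → F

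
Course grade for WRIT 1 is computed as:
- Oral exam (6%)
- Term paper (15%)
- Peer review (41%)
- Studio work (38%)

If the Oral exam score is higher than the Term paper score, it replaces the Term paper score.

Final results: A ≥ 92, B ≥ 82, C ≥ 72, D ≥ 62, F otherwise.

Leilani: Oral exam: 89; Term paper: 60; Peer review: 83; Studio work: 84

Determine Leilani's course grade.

Oral exam (89) > Term paper (60), so Term paper counts as 89.
Weighted total:
  Oral exam 89 × 0.06 = 5.34
  Term paper 89 × 0.15 = 13.35
  Peer review 83 × 0.41 = 34.03
  Studio work 84 × 0.38 = 31.92
Sum = 84.64
84.64 is ≥ 82 and < 92 → B

B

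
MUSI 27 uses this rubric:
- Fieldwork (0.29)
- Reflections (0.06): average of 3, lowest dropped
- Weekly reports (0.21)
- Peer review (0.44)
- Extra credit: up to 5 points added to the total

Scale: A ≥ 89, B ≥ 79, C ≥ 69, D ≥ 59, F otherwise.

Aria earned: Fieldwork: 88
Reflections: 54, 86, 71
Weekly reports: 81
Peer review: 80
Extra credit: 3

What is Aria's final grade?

B

Reflections: drop 54 → average of remaining 2 = 157/2 = 78.5
Weighted total:
  Fieldwork 88 × 0.29 = 25.52
  Reflections 78.5 × 0.06 = 4.71
  Weekly reports 81 × 0.21 = 17.01
  Peer review 80 × 0.44 = 35.2
Sum = 82.44
Extra credit: 82.44 + 3 = 85.44
85.44 is ≥ 79 and < 89 → B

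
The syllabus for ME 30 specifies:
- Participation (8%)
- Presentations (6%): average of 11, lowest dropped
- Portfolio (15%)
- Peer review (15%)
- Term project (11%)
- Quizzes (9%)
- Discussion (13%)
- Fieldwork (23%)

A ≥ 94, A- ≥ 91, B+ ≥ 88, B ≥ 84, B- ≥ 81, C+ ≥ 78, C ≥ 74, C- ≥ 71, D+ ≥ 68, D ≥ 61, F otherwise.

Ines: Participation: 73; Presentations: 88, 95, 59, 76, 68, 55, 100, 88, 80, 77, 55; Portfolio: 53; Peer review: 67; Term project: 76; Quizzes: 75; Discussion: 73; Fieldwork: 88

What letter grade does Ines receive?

Presentations: drop 55 → average of remaining 10 = 786/10 = 78.6
Weighted total:
  Participation 73 × 0.08 = 5.84
  Presentations 78.6 × 0.06 = 4.716
  Portfolio 53 × 0.15 = 7.95
  Peer review 67 × 0.15 = 10.05
  Term project 76 × 0.11 = 8.36
  Quizzes 75 × 0.09 = 6.75
  Discussion 73 × 0.13 = 9.49
  Fieldwork 88 × 0.23 = 20.24
Sum = 73.396
73.396 is ≥ 71 and < 74 → C-

C-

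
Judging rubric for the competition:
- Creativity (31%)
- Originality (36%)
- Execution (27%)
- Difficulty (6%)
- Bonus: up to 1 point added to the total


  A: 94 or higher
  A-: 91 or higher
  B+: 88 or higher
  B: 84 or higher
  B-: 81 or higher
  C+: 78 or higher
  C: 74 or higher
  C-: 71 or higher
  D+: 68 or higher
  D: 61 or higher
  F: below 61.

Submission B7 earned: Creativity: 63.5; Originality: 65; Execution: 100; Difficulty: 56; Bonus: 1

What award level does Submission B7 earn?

Weighted total:
  Creativity 63.5 × 0.31 = 19.685
  Originality 65 × 0.36 = 23.4
  Execution 100 × 0.27 = 27
  Difficulty 56 × 0.06 = 3.36
Sum = 73.445
Bonus: 73.445 + 1 = 74.445
74.445 is ≥ 74 and < 78 → C

C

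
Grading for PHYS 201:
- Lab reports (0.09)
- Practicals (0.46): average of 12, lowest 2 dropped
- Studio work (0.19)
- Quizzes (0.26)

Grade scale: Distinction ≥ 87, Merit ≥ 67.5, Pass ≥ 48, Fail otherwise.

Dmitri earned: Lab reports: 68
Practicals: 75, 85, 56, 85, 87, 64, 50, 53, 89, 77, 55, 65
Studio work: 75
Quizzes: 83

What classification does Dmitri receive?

Practicals: drop 50, 53 → average of remaining 10 = 738/10 = 73.8
Weighted total:
  Lab reports 68 × 0.09 = 6.12
  Practicals 73.8 × 0.46 = 33.948
  Studio work 75 × 0.19 = 14.25
  Quizzes 83 × 0.26 = 21.58
Sum = 75.898
75.898 is ≥ 67.5 and < 87 → Merit

Merit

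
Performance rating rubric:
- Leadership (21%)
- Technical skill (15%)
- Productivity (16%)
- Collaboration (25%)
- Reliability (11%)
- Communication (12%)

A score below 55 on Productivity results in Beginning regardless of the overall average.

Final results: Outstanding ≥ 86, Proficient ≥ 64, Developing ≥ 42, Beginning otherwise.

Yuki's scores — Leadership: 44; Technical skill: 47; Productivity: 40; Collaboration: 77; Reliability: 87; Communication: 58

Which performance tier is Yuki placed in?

Beginning

Productivity score 40 < 55: minimum not met.
Weighted total:
  Leadership 44 × 0.21 = 9.24
  Technical skill 47 × 0.15 = 7.05
  Productivity 40 × 0.16 = 6.4
  Collaboration 77 × 0.25 = 19.25
  Reliability 87 × 0.11 = 9.57
  Communication 58 × 0.12 = 6.96
Sum = 58.47
Because the Productivity minimum was not met, the result is Beginning.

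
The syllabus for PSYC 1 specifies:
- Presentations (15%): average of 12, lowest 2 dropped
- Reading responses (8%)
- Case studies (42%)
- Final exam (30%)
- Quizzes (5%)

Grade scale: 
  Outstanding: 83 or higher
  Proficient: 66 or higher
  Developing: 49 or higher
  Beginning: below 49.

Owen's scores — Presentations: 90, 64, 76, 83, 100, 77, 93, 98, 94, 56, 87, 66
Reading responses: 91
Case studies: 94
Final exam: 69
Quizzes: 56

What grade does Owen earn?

Outstanding

Presentations: drop 56, 64 → average of remaining 10 = 864/10 = 86.4
Weighted total:
  Presentations 86.4 × 0.15 = 12.96
  Reading responses 91 × 0.08 = 7.28
  Case studies 94 × 0.42 = 39.48
  Final exam 69 × 0.3 = 20.7
  Quizzes 56 × 0.05 = 2.8
Sum = 83.22
83.22 ≥ 83 → Outstanding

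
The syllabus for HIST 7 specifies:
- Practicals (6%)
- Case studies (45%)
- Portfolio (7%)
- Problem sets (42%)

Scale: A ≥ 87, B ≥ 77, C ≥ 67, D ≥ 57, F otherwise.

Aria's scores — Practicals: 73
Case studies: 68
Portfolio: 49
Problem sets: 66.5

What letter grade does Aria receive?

Weighted total:
  Practicals 73 × 0.06 = 4.38
  Case studies 68 × 0.45 = 30.6
  Portfolio 49 × 0.07 = 3.43
  Problem sets 66.5 × 0.42 = 27.93
Sum = 66.34
66.34 is ≥ 57 and < 67 → D

D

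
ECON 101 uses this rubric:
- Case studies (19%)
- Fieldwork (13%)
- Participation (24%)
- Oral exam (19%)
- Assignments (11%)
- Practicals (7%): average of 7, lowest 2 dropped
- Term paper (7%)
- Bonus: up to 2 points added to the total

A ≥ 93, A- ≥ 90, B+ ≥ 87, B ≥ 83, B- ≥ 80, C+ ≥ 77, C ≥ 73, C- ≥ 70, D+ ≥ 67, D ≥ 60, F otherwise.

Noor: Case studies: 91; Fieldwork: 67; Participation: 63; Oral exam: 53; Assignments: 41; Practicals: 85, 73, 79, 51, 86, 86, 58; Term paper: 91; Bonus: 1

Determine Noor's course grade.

Practicals: drop 51, 58 → average of remaining 5 = 409/5 = 81.8
Weighted total:
  Case studies 91 × 0.19 = 17.29
  Fieldwork 67 × 0.13 = 8.71
  Participation 63 × 0.24 = 15.12
  Oral exam 53 × 0.19 = 10.07
  Assignments 41 × 0.11 = 4.51
  Practicals 81.8 × 0.07 = 5.726
  Term paper 91 × 0.07 = 6.37
Sum = 67.796
Bonus: 67.796 + 1 = 68.796
68.796 is ≥ 67 and < 70 → D+

D+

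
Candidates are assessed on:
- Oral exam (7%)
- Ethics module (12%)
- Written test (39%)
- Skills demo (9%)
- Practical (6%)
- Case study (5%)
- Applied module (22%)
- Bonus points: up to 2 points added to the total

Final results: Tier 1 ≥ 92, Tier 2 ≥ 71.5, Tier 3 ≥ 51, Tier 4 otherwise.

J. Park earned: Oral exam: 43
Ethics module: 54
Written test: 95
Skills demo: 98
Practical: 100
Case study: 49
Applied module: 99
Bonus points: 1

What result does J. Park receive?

Tier 2

Weighted total:
  Oral exam 43 × 0.07 = 3.01
  Ethics module 54 × 0.12 = 6.48
  Written test 95 × 0.39 = 37.05
  Skills demo 98 × 0.09 = 8.82
  Practical 100 × 0.06 = 6
  Case study 49 × 0.05 = 2.45
  Applied module 99 × 0.22 = 21.78
Sum = 85.59
Bonus points: 85.59 + 1 = 86.59
86.59 is ≥ 71.5 and < 92 → Tier 2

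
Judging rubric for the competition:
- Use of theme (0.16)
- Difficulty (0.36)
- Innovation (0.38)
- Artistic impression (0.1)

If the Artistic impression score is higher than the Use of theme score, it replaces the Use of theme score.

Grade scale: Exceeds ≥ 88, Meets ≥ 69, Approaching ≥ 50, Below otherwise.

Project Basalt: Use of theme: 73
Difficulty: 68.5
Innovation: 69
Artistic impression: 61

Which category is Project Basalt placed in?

Approaching

Artistic impression (61) ≤ Use of theme (73), so Use of theme stays at 73.
Weighted total:
  Use of theme 73 × 0.16 = 11.68
  Difficulty 68.5 × 0.36 = 24.66
  Innovation 69 × 0.38 = 26.22
  Artistic impression 61 × 0.1 = 6.1
Sum = 68.66
68.66 is ≥ 50 and < 69 → Approaching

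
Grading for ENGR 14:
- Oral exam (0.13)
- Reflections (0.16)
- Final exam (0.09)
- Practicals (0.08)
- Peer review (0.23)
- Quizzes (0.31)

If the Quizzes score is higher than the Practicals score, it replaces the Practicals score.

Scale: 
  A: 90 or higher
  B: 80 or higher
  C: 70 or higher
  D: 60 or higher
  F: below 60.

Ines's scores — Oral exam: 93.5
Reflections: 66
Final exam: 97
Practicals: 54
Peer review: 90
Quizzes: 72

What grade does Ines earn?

B

Quizzes (72) > Practicals (54), so Practicals counts as 72.
Weighted total:
  Oral exam 93.5 × 0.13 = 12.155
  Reflections 66 × 0.16 = 10.56
  Final exam 97 × 0.09 = 8.73
  Practicals 72 × 0.08 = 5.76
  Peer review 90 × 0.23 = 20.7
  Quizzes 72 × 0.31 = 22.32
Sum = 80.225
80.225 is ≥ 80 and < 90 → B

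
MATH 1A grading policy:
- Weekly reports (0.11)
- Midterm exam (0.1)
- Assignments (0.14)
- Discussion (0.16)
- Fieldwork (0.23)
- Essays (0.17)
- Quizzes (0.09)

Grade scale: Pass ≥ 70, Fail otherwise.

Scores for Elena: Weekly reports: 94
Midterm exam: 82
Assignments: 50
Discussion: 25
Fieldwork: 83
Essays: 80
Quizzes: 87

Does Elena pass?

Weighted total:
  Weekly reports 94 × 0.11 = 10.34
  Midterm exam 82 × 0.1 = 8.2
  Assignments 50 × 0.14 = 7
  Discussion 25 × 0.16 = 4
  Fieldwork 83 × 0.23 = 19.09
  Essays 80 × 0.17 = 13.6
  Quizzes 87 × 0.09 = 7.83
Sum = 70.06
70.06 ≥ 70 → Pass

Pass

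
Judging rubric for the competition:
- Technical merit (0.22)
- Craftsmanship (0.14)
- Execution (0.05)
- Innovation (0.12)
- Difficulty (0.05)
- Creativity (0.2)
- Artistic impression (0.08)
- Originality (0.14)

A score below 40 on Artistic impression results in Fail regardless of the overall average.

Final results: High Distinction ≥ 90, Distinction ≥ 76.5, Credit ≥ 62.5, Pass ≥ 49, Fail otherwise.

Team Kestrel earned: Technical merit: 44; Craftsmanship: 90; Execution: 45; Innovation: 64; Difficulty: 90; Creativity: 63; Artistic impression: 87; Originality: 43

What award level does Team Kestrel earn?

Artistic impression score 87 ≥ 40: minimum met.
Weighted total:
  Technical merit 44 × 0.22 = 9.68
  Craftsmanship 90 × 0.14 = 12.6
  Execution 45 × 0.05 = 2.25
  Innovation 64 × 0.12 = 7.68
  Difficulty 90 × 0.05 = 4.5
  Creativity 63 × 0.2 = 12.6
  Artistic impression 87 × 0.08 = 6.96
  Originality 43 × 0.14 = 6.02
Sum = 62.29
62.29 is ≥ 49 and < 62.5 → Pass

Pass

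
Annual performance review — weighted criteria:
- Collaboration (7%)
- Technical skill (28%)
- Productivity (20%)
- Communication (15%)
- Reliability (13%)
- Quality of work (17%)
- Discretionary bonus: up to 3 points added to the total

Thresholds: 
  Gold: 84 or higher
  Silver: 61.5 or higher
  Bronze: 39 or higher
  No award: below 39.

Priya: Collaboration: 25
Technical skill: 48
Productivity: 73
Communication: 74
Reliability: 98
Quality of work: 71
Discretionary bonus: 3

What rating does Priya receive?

Silver

Weighted total:
  Collaboration 25 × 0.07 = 1.75
  Technical skill 48 × 0.28 = 13.44
  Productivity 73 × 0.2 = 14.6
  Communication 74 × 0.15 = 11.1
  Reliability 98 × 0.13 = 12.74
  Quality of work 71 × 0.17 = 12.07
Sum = 65.7
Discretionary bonus: 65.7 + 3 = 68.7
68.7 is ≥ 61.5 and < 84 → Silver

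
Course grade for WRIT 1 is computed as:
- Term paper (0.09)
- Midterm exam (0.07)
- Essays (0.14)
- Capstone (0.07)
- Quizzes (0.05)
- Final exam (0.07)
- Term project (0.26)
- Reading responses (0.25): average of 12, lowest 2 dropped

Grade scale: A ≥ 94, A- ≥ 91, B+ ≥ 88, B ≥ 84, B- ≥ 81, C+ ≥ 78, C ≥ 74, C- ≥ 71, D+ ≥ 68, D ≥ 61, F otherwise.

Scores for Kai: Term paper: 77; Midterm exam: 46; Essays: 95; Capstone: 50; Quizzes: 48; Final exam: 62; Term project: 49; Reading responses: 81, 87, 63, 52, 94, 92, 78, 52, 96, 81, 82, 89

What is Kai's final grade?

D

Reading responses: drop 52, 52 → average of remaining 10 = 843/10 = 84.3
Weighted total:
  Term paper 77 × 0.09 = 6.93
  Midterm exam 46 × 0.07 = 3.22
  Essays 95 × 0.14 = 13.3
  Capstone 50 × 0.07 = 3.5
  Quizzes 48 × 0.05 = 2.4
  Final exam 62 × 0.07 = 4.34
  Term project 49 × 0.26 = 12.74
  Reading responses 84.3 × 0.25 = 21.075
Sum = 67.505
67.505 is ≥ 61 and < 68 → D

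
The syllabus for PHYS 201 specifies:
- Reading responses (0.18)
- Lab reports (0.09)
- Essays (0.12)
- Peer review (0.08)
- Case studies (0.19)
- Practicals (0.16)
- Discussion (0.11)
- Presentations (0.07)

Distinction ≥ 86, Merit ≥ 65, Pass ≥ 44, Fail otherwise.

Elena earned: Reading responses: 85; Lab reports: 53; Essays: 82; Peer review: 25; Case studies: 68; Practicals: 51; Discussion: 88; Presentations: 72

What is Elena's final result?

Weighted total:
  Reading responses 85 × 0.18 = 15.3
  Lab reports 53 × 0.09 = 4.77
  Essays 82 × 0.12 = 9.84
  Peer review 25 × 0.08 = 2
  Case studies 68 × 0.19 = 12.92
  Practicals 51 × 0.16 = 8.16
  Discussion 88 × 0.11 = 9.68
  Presentations 72 × 0.07 = 5.04
Sum = 67.71
67.71 is ≥ 65 and < 86 → Merit

Merit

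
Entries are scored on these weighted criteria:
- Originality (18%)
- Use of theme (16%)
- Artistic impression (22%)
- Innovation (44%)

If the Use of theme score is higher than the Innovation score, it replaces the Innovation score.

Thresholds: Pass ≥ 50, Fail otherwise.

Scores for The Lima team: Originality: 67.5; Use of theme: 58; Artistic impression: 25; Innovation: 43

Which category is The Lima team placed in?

Pass

Use of theme (58) > Innovation (43), so Innovation counts as 58.
Weighted total:
  Originality 67.5 × 0.18 = 12.15
  Use of theme 58 × 0.16 = 9.28
  Artistic impression 25 × 0.22 = 5.5
  Innovation 58 × 0.44 = 25.52
Sum = 52.45
52.45 ≥ 50 → Pass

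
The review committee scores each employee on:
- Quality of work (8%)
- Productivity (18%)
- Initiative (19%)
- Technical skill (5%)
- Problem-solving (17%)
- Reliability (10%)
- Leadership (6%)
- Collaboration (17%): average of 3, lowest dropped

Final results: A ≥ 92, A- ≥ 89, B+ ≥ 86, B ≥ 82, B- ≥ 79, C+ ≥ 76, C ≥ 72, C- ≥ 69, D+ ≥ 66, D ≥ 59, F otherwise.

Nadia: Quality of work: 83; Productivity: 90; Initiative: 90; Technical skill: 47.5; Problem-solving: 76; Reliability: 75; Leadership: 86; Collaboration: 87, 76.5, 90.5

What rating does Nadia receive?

Collaboration: drop 76.5 → average of remaining 2 = 177.5/2 = 88.75
Weighted total:
  Quality of work 83 × 0.08 = 6.64
  Productivity 90 × 0.18 = 16.2
  Initiative 90 × 0.19 = 17.1
  Technical skill 47.5 × 0.05 = 2.375
  Problem-solving 76 × 0.17 = 12.92
  Reliability 75 × 0.1 = 7.5
  Leadership 86 × 0.06 = 5.16
  Collaboration 88.75 × 0.17 = 15.0875
Sum = 82.9825
82.9825 is ≥ 82 and < 86 → B

B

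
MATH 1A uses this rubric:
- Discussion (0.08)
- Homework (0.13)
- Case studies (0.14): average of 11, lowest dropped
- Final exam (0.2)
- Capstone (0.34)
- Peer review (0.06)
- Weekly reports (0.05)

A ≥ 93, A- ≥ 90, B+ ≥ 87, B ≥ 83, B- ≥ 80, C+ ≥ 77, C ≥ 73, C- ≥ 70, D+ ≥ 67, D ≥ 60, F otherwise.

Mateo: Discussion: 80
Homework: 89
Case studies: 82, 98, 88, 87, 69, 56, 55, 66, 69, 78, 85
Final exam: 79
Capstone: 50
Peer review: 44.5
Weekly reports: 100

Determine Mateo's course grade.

Case studies: drop 55 → average of remaining 10 = 778/10 = 77.8
Weighted total:
  Discussion 80 × 0.08 = 6.4
  Homework 89 × 0.13 = 11.57
  Case studies 77.8 × 0.14 = 10.892
  Final exam 79 × 0.2 = 15.8
  Capstone 50 × 0.34 = 17
  Peer review 44.5 × 0.06 = 2.67
  Weekly reports 100 × 0.05 = 5
Sum = 69.332
69.332 is ≥ 67 and < 70 → D+

D+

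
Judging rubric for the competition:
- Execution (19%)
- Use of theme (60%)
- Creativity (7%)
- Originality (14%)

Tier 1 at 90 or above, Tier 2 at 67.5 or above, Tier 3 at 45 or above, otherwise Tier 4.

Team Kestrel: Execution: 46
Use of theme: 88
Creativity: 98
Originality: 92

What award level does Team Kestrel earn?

Weighted total:
  Execution 46 × 0.19 = 8.74
  Use of theme 88 × 0.6 = 52.8
  Creativity 98 × 0.07 = 6.86
  Originality 92 × 0.14 = 12.88
Sum = 81.28
81.28 is ≥ 67.5 and < 90 → Tier 2

Tier 2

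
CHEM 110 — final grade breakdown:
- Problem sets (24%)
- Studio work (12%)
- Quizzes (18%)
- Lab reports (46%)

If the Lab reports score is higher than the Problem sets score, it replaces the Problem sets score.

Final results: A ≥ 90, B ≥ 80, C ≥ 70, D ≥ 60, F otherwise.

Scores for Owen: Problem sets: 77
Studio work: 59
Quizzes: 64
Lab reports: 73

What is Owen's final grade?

Lab reports (73) ≤ Problem sets (77), so Problem sets stays at 77.
Weighted total:
  Problem sets 77 × 0.24 = 18.48
  Studio work 59 × 0.12 = 7.08
  Quizzes 64 × 0.18 = 11.52
  Lab reports 73 × 0.46 = 33.58
Sum = 70.66
70.66 is ≥ 70 and < 80 → C

C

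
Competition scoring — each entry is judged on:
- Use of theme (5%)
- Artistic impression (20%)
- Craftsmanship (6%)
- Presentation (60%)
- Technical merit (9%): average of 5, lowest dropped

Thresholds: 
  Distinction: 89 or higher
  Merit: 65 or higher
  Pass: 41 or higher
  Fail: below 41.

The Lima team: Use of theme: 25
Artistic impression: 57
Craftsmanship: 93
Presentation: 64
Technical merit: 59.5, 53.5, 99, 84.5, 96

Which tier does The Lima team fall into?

Pass

Technical merit: drop 53.5 → average of remaining 4 = 339/4 = 84.75
Weighted total:
  Use of theme 25 × 0.05 = 1.25
  Artistic impression 57 × 0.2 = 11.4
  Craftsmanship 93 × 0.06 = 5.58
  Presentation 64 × 0.6 = 38.4
  Technical merit 84.75 × 0.09 = 7.6275
Sum = 64.2575
64.2575 is ≥ 41 and < 65 → Pass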